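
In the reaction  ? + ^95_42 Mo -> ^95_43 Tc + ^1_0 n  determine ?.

proton

Conserve mass number: A + 95 = 95 + 1, so A = 1.
Conserve atomic number: Z + 42 = 43 + 0, so Z = 1.
A = 1 and Z = 1 is ^1_1 H — a proton.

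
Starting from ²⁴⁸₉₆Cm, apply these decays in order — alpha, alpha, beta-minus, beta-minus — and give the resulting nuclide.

Pu-240

Start: (A, Z) = (248, 96).
After α: (244, 94).
After α: (240, 92).
After β⁻: (240, 93).
After β⁻: (240, 94).
Z = 94 is plutonium.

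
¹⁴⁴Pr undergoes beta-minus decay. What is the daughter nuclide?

Nd-144

Beta-minus decay: mass number changes by +0, atomic number by +1.
A: 144 = 144; Z: 59 + 1 = 60.
Z = 60 is neodymium, so the daughter is ¹⁴⁴Nd.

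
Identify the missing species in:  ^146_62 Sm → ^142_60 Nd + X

Conserve mass number: 146 = 142 + A, so A = 4.
Conserve atomic number: 62 = 60 + Z, so Z = 2.
A = 4 and Z = 2 is ^4_2 He — an alpha particle.

alpha particle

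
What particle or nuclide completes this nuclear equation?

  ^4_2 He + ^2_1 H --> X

Conserve mass number: 4 + 2 = A, so A = 6.
Conserve atomic number: 2 + 1 = Z, so Z = 3.
Z = 3 is lithium, so the species is ^6_3 Li.

Li-6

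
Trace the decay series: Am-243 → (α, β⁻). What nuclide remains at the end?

Start: (A, Z) = (243, 95).
After α: (239, 93).
After β⁻: (239, 94).
Z = 94 is plutonium.

Pu-239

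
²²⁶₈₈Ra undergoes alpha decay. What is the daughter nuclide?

Rn-222

Alpha decay: mass number changes by -4, atomic number by -2.
A: 226 − 4 = 222; Z: 88 − 2 = 86.
Z = 86 is radon, so the daughter is ²²²₈₆Rn.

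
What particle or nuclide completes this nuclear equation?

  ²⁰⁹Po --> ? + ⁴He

Pb-205

Conserve mass number: 209 = A + 4, so A = 205.
Conserve atomic number: 84 = Z + 2, so Z = 82.
Z = 82 is lead, so the species is ²⁰⁵Pb.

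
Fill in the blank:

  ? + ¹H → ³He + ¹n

Conserve mass number: A + 1 = 3 + 1, so A = 3.
Conserve atomic number: Z + 1 = 2 + 0, so Z = 1.
A = 3 and Z = 1 is ³H — a triton.

triton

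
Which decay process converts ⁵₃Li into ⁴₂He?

proton emission

ΔA = 4 − 5 = -1; ΔZ = 2 − 3 = -1.
A drops by 1 and Z drops by 1 — a proton was emitted.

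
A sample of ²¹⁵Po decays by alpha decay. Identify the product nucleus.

Alpha decay: mass number changes by -4, atomic number by -2.
A: 215 − 4 = 211; Z: 84 − 2 = 82.
Z = 82 is lead, so the daughter is ²¹¹Pb.

Pb-211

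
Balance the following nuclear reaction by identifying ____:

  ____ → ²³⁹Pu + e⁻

Np-239

Conserve mass number: A = 239 + 0, so A = 239.
Conserve atomic number: Z = 94 − 1, so Z = 93.
Z = 93 is neptunium, so the species is ²³⁹Np.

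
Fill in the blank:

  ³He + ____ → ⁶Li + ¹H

Conserve mass number: 3 + A = 6 + 1, so A = 4.
Conserve atomic number: 2 + Z = 3 + 1, so Z = 2.
A = 4 and Z = 2 is ⁴He — an alpha particle.

alpha particle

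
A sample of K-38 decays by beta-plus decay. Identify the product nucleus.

Beta-plus decay: mass number changes by +0, atomic number by -1.
A: 38 = 38; Z: 19 − 1 = 18.
Z = 18 is argon, so the daughter is Ar-38.

Ar-38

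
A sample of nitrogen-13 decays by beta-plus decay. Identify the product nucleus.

C-13

Beta-plus decay: mass number changes by +0, atomic number by -1.
A: 13 = 13; Z: 7 − 1 = 6.
Z = 6 is carbon, so the daughter is carbon-13.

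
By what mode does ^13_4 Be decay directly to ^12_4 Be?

neutron emission

ΔA = 12 − 13 = -1; ΔZ = 4 − 4 = +0.
A drops by 1 with Z unchanged — a neutron was emitted.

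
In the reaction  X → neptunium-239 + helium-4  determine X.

Conserve mass number: A = 239 + 4, so A = 243.
Conserve atomic number: Z = 93 + 2, so Z = 95.
Z = 95 is americium, so the species is americium-243.

Am-243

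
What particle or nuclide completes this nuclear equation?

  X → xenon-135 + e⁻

I-135

Conserve mass number: A = 135 + 0, so A = 135.
Conserve atomic number: Z = 54 − 1, so Z = 53.
Z = 53 is iodine, so the species is iodine-135.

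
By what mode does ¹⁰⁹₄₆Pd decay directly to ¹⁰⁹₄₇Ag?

beta-minus decay

ΔA = 109 − 109 = 0; ΔZ = 47 − 46 = +1.
A is unchanged and Z rises by 1 — a neutron has become a proton (β⁻ decay).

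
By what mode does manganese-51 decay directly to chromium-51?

beta-plus decay or electron capture

ΔA = 51 − 51 = 0; ΔZ = 24 − 25 = -1.
A is unchanged and Z drops by 1 — a proton has become a neutron (β⁺ emission or electron capture).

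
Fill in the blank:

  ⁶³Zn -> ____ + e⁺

Cu-63

Conserve mass number: 63 = A + 0, so A = 63.
Conserve atomic number: 30 = Z + 1, so Z = 29.
Z = 29 is copper, so the species is ⁶³Cu.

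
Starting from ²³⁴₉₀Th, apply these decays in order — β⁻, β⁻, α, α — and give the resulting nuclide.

Ra-226

Start: (A, Z) = (234, 90).
After β⁻: (234, 91).
After β⁻: (234, 92).
After α: (230, 90).
After α: (226, 88).
Z = 88 is radium.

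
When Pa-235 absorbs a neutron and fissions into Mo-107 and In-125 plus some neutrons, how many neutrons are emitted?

Conserve mass number: 236 = 107 + 125 + k, so k = 236 − 232 = 4.
Check atomic number: 91 = 42 + 49 + 0 = 91. ✓

4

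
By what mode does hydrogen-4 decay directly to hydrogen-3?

neutron emission

ΔA = 3 − 4 = -1; ΔZ = 1 − 1 = +0.
A drops by 1 with Z unchanged — a neutron was emitted.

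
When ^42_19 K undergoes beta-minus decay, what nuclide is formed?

Ca-42

Beta-minus decay: mass number changes by +0, atomic number by +1.
A: 42 = 42; Z: 19 + 1 = 20.
Z = 20 is calcium, so the daughter is ^42_20 Ca.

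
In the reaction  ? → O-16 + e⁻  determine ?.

Conserve mass number: A = 16 + 0, so A = 16.
Conserve atomic number: Z = 8 − 1, so Z = 7.
Z = 7 is nitrogen, so the species is N-16.

N-16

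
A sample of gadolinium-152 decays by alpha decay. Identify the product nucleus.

Alpha decay: mass number changes by -4, atomic number by -2.
A: 152 − 4 = 148; Z: 64 − 2 = 62.
Z = 62 is samarium, so the daughter is samarium-148.

Sm-148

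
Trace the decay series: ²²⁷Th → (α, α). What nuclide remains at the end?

Start: (A, Z) = (227, 90).
After α: (223, 88).
After α: (219, 86).
Z = 86 is radon.

Rn-219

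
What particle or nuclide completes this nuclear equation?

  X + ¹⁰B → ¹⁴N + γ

Conserve mass number: A + 10 = 14 + 0, so A = 4.
Conserve atomic number: Z + 5 = 7 + 0, so Z = 2.
A = 4 and Z = 2 is ⁴He — an alpha particle.

alpha particle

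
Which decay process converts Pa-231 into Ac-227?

alpha decay

ΔA = 227 − 231 = -4; ΔZ = 89 − 91 = -2.
A drops by 4 and Z drops by 2 — the signature of alpha emission.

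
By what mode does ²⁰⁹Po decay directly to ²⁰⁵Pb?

ΔA = 205 − 209 = -4; ΔZ = 82 − 84 = -2.
A drops by 4 and Z drops by 2 — the signature of alpha emission.

alpha decay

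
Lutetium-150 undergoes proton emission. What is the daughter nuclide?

Proton emission: mass number changes by -1, atomic number by -1.
A: 150 − 1 = 149; Z: 71 − 1 = 70.
Z = 70 is ytterbium, so the daughter is ytterbium-149.

Yb-149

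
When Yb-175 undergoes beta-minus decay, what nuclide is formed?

Lu-175

Beta-minus decay: mass number changes by +0, atomic number by +1.
A: 175 = 175; Z: 70 + 1 = 71.
Z = 71 is lutetium, so the daughter is Lu-175.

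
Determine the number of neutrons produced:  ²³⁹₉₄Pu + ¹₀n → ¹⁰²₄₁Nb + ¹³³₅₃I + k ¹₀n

Conserve mass number: 240 = 102 + 133 + k, so k = 240 − 235 = 5.
Check atomic number: 94 = 41 + 53 + 0 = 94. ✓

5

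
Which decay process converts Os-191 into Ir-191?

beta-minus decay

ΔA = 191 − 191 = 0; ΔZ = 77 − 76 = +1.
A is unchanged and Z rises by 1 — a neutron has become a proton (β⁻ decay).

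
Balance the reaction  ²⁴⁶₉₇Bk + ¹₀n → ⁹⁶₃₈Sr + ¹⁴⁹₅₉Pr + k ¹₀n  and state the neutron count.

Conserve mass number: 247 = 96 + 149 + k, so k = 247 − 245 = 2.
Check atomic number: 97 = 38 + 59 + 0 = 97. ✓

2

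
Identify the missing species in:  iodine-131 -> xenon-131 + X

beta-minus particle

Conserve mass number: 131 = 131 + A, so A = 0.
Conserve atomic number: 53 = 54 + Z, so Z = -1.
A = 0 and Z = -1 is e⁻ — a beta-minus particle.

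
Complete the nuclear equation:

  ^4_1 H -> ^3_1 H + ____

neutron

Conserve mass number: 4 = 3 + A, so A = 1.
Conserve atomic number: 1 = 1 + Z, so Z = 0.
A = 1 and Z = 0 is ^1_0 n — a neutron.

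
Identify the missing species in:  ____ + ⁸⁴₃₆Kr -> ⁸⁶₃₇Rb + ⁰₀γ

Conserve mass number: A + 84 = 86 + 0, so A = 2.
Conserve atomic number: Z + 36 = 37 + 0, so Z = 1.
A = 2 and Z = 1 is ²₁H — a deuteron.

deuteron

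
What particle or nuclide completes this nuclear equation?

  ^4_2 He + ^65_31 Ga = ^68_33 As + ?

Conserve mass number: 4 + 65 = 68 + A, so A = 1.
Conserve atomic number: 2 + 31 = 33 + Z, so Z = 0.
A = 1 and Z = 0 is ^1_0 n — a neutron.

neutron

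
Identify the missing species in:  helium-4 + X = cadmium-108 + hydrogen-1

Ag-105

Conserve mass number: 4 + A = 108 + 1, so A = 105.
Conserve atomic number: 2 + Z = 48 + 1, so Z = 47.
Z = 47 is silver, so the species is silver-105.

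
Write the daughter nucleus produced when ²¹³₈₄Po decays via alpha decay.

Alpha decay: mass number changes by -4, atomic number by -2.
A: 213 − 4 = 209; Z: 84 − 2 = 82.
Z = 82 is lead, so the daughter is ²⁰⁹₈₂Pb.

Pb-209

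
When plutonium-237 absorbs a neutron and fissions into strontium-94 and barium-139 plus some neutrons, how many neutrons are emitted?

Conserve mass number: 238 = 94 + 139 + k, so k = 238 − 233 = 5.
Check atomic number: 94 = 38 + 56 + 0 = 94. ✓

5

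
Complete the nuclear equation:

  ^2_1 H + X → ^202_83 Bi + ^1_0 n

Conserve mass number: 2 + A = 202 + 1, so A = 201.
Conserve atomic number: 1 + Z = 83 + 0, so Z = 82.
Z = 82 is lead, so the species is ^201_82 Pb.

Pb-201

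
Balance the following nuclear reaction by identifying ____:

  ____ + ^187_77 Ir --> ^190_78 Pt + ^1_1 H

Conserve mass number: A + 187 = 190 + 1, so A = 4.
Conserve atomic number: Z + 77 = 78 + 1, so Z = 2.
A = 4 and Z = 2 is ^4_2 He — an alpha particle.

alpha particle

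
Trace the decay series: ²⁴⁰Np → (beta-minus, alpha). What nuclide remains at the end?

Start: (A, Z) = (240, 93).
After β⁻: (240, 94).
After α: (236, 92).
Z = 92 is uranium.

U-236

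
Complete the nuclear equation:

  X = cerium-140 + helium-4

Nd-144

Conserve mass number: A = 140 + 4, so A = 144.
Conserve atomic number: Z = 58 + 2, so Z = 60.
Z = 60 is neodymium, so the species is neodymium-144.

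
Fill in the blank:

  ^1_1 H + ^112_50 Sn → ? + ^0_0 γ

Sb-113

Conserve mass number: 1 + 112 = A + 0, so A = 113.
Conserve atomic number: 1 + 50 = Z + 0, so Z = 51.
Z = 51 is antimony, so the species is ^113_51 Sb.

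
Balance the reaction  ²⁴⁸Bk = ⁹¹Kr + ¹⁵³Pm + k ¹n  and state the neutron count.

4

Conserve mass number: 248 = 91 + 153 + k, so k = 248 − 244 = 4.
Check atomic number: 97 = 36 + 61 + 0 = 97. ✓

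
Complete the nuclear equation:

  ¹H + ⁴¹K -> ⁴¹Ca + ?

neutron

Conserve mass number: 1 + 41 = 41 + A, so A = 1.
Conserve atomic number: 1 + 19 = 20 + Z, so Z = 0.
A = 1 and Z = 0 is ¹n — a neutron.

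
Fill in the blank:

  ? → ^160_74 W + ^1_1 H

Conserve mass number: A = 160 + 1, so A = 161.
Conserve atomic number: Z = 74 + 1, so Z = 75.
Z = 75 is rhenium, so the species is ^161_75 Re.

Re-161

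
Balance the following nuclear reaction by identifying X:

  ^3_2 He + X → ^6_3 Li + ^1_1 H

alpha particle

Conserve mass number: 3 + A = 6 + 1, so A = 4.
Conserve atomic number: 2 + Z = 3 + 1, so Z = 2.
A = 4 and Z = 2 is ^4_2 He — an alpha particle.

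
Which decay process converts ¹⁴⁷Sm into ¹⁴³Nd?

ΔA = 143 − 147 = -4; ΔZ = 60 − 62 = -2.
A drops by 4 and Z drops by 2 — the signature of alpha emission.

alpha decay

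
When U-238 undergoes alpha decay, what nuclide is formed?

Alpha decay: mass number changes by -4, atomic number by -2.
A: 238 − 4 = 234; Z: 92 − 2 = 90.
Z = 90 is thorium, so the daughter is Th-234.

Th-234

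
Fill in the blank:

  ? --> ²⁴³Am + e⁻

Pu-243

Conserve mass number: A = 243 + 0, so A = 243.
Conserve atomic number: Z = 95 − 1, so Z = 94.
Z = 94 is plutonium, so the species is ²⁴³Pu.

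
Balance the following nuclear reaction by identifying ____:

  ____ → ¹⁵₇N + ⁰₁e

O-15

Conserve mass number: A = 15 + 0, so A = 15.
Conserve atomic number: Z = 7 + 1, so Z = 8.
Z = 8 is oxygen, so the species is ¹⁵₈O.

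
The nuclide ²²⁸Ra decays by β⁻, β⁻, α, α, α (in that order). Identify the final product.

Start: (A, Z) = (228, 88).
After β⁻: (228, 89).
After β⁻: (228, 90).
After α: (224, 88).
After α: (220, 86).
After α: (216, 84).
Z = 84 is polonium.

Po-216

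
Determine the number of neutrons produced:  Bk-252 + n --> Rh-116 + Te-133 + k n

4

Conserve mass number: 253 = 116 + 133 + k, so k = 253 − 249 = 4.
Check atomic number: 97 = 45 + 52 + 0 = 97. ✓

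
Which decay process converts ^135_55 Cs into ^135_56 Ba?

ΔA = 135 − 135 = 0; ΔZ = 56 − 55 = +1.
A is unchanged and Z rises by 1 — a neutron has become a proton (β⁻ decay).

beta-minus decay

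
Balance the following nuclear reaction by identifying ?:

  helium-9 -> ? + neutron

Conserve mass number: 9 = A + 1, so A = 8.
Conserve atomic number: 2 = Z + 0, so Z = 2.
Z = 2 is helium, so the species is helium-8.

He-8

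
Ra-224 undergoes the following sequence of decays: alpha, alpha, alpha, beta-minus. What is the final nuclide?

Start: (A, Z) = (224, 88).
After α: (220, 86).
After α: (216, 84).
After α: (212, 82).
After β⁻: (212, 83).
Z = 83 is bismuth.

Bi-212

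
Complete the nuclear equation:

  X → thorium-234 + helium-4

Conserve mass number: A = 234 + 4, so A = 238.
Conserve atomic number: Z = 90 + 2, so Z = 92.
Z = 92 is uranium, so the species is uranium-238.

U-238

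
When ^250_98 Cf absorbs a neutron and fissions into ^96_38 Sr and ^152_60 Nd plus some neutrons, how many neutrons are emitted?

Conserve mass number: 251 = 96 + 152 + k, so k = 251 − 248 = 3.
Check atomic number: 98 = 38 + 60 + 0 = 98. ✓

3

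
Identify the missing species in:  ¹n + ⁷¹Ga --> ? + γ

Ga-72

Conserve mass number: 1 + 71 = A + 0, so A = 72.
Conserve atomic number: 0 + 31 = Z + 0, so Z = 31.
Z = 31 is gallium, so the species is ⁷²Ga.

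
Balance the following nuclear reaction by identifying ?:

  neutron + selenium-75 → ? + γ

Conserve mass number: 1 + 75 = A + 0, so A = 76.
Conserve atomic number: 0 + 34 = Z + 0, so Z = 34.
Z = 34 is selenium, so the species is selenium-76.

Se-76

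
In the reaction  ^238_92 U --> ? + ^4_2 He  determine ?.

Conserve mass number: 238 = A + 4, so A = 234.
Conserve atomic number: 92 = Z + 2, so Z = 90.
Z = 90 is thorium, so the species is ^234_90 Th.

Th-234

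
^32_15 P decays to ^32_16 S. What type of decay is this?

ΔA = 32 − 32 = 0; ΔZ = 16 − 15 = +1.
A is unchanged and Z rises by 1 — a neutron has become a proton (β⁻ decay).

beta-minus decay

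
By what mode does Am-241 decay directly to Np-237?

alpha decay

ΔA = 237 − 241 = -4; ΔZ = 93 − 95 = -2.
A drops by 4 and Z drops by 2 — the signature of alpha emission.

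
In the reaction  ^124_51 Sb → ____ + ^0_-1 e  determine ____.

Te-124

Conserve mass number: 124 = A + 0, so A = 124.
Conserve atomic number: 51 = Z − 1, so Z = 52.
Z = 52 is tellurium, so the species is ^124_52 Te.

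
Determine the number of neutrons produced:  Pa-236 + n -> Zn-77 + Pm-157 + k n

Conserve mass number: 237 = 77 + 157 + k, so k = 237 − 234 = 3.
Check atomic number: 91 = 30 + 61 + 0 = 91. ✓

3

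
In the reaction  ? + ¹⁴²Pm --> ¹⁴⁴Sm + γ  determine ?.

deuteron

Conserve mass number: A + 142 = 144 + 0, so A = 2.
Conserve atomic number: Z + 61 = 62 + 0, so Z = 1.
A = 2 and Z = 1 is ²H — a deuteron.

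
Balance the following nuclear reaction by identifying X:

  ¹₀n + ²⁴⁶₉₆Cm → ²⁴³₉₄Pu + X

alpha particle

Conserve mass number: 1 + 246 = 243 + A, so A = 4.
Conserve atomic number: 0 + 96 = 94 + Z, so Z = 2.
A = 4 and Z = 2 is ⁴₂He — an alpha particle.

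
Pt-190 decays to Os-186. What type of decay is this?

ΔA = 186 − 190 = -4; ΔZ = 76 − 78 = -2.
A drops by 4 and Z drops by 2 — the signature of alpha emission.

alpha decay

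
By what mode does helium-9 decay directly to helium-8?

neutron emission

ΔA = 8 − 9 = -1; ΔZ = 2 − 2 = +0.
A drops by 1 with Z unchanged — a neutron was emitted.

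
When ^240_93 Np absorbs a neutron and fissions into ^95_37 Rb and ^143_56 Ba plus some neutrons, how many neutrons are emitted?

Conserve mass number: 241 = 95 + 143 + k, so k = 241 − 238 = 3.
Check atomic number: 93 = 37 + 56 + 0 = 93. ✓

3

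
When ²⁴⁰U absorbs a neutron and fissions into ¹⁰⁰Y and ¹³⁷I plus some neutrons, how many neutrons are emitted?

4

Conserve mass number: 241 = 100 + 137 + k, so k = 241 − 237 = 4.
Check atomic number: 92 = 39 + 53 + 0 = 92. ✓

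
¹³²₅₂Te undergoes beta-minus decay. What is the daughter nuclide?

Beta-minus decay: mass number changes by +0, atomic number by +1.
A: 132 = 132; Z: 52 + 1 = 53.
Z = 53 is iodine, so the daughter is ¹³²₅₃I.

I-132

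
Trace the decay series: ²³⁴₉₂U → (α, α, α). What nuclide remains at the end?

Rn-222

Start: (A, Z) = (234, 92).
After α: (230, 90).
After α: (226, 88).
After α: (222, 86).
Z = 86 is radon.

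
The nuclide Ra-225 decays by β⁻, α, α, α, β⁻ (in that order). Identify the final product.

Po-213

Start: (A, Z) = (225, 88).
After β⁻: (225, 89).
After α: (221, 87).
After α: (217, 85).
After α: (213, 83).
After β⁻: (213, 84).
Z = 84 is polonium.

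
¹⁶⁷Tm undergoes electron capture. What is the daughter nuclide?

Er-167

Electron capture: mass number changes by +0, atomic number by -1.
A: 167 = 167; Z: 69 − 1 = 68.
Z = 68 is erbium, so the daughter is ¹⁶⁷Er.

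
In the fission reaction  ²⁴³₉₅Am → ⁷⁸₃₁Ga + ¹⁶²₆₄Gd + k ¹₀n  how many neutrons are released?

Conserve mass number: 243 = 78 + 162 + k, so k = 243 − 240 = 3.
Check atomic number: 95 = 31 + 64 + 0 = 95. ✓

3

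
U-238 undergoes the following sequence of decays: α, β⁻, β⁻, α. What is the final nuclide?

Start: (A, Z) = (238, 92).
After α: (234, 90).
After β⁻: (234, 91).
After β⁻: (234, 92).
After α: (230, 90).
Z = 90 is thorium.

Th-230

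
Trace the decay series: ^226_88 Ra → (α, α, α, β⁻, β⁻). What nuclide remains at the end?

Start: (A, Z) = (226, 88).
After α: (222, 86).
After α: (218, 84).
After α: (214, 82).
After β⁻: (214, 83).
After β⁻: (214, 84).
Z = 84 is polonium.

Po-214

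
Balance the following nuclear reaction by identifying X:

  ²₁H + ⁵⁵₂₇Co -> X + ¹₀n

Conserve mass number: 2 + 55 = A + 1, so A = 56.
Conserve atomic number: 1 + 27 = Z + 0, so Z = 28.
Z = 28 is nickel, so the species is ⁵⁶₂₈Ni.

Ni-56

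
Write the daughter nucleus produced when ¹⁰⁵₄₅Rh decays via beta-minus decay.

Pd-105

Beta-minus decay: mass number changes by +0, atomic number by +1.
A: 105 = 105; Z: 45 + 1 = 46.
Z = 46 is palladium, so the daughter is ¹⁰⁵₄₆Pd.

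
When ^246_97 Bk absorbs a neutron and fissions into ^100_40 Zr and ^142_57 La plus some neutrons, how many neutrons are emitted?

Conserve mass number: 247 = 100 + 142 + k, so k = 247 − 242 = 5.
Check atomic number: 97 = 40 + 57 + 0 = 97. ✓

5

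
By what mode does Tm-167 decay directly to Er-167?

beta-plus decay or electron capture

ΔA = 167 − 167 = 0; ΔZ = 68 − 69 = -1.
A is unchanged and Z drops by 1 — a proton has become a neutron (β⁺ emission or electron capture).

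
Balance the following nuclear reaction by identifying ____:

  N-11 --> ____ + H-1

Conserve mass number: 11 = A + 1, so A = 10.
Conserve atomic number: 7 = Z + 1, so Z = 6.
Z = 6 is carbon, so the species is C-10.

C-10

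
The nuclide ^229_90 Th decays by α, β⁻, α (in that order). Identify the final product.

Fr-221

Start: (A, Z) = (229, 90).
After α: (225, 88).
After β⁻: (225, 89).
After α: (221, 87).
Z = 87 is francium.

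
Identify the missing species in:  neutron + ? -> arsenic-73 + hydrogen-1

Conserve mass number: 1 + A = 73 + 1, so A = 73.
Conserve atomic number: 0 + Z = 33 + 1, so Z = 34.
Z = 34 is selenium, so the species is selenium-73.

Se-73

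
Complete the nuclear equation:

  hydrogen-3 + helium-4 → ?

Li-7

Conserve mass number: 3 + 4 = A, so A = 7.
Conserve atomic number: 1 + 2 = Z, so Z = 3.
Z = 3 is lithium, so the species is lithium-7.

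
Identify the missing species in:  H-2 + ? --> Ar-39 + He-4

K-41

Conserve mass number: 2 + A = 39 + 4, so A = 41.
Conserve atomic number: 1 + Z = 18 + 2, so Z = 19.
Z = 19 is potassium, so the species is K-41.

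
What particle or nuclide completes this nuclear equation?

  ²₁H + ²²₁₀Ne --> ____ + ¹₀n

Na-23

Conserve mass number: 2 + 22 = A + 1, so A = 23.
Conserve atomic number: 1 + 10 = Z + 0, so Z = 11.
Z = 11 is sodium, so the species is ²³₁₁Na.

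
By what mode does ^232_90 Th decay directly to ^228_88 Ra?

ΔA = 228 − 232 = -4; ΔZ = 88 − 90 = -2.
A drops by 4 and Z drops by 2 — the signature of alpha emission.

alpha decay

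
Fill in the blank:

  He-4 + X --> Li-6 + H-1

Conserve mass number: 4 + A = 6 + 1, so A = 3.
Conserve atomic number: 2 + Z = 3 + 1, so Z = 2.
Z = 2 is helium, so the species is He-3.

He-3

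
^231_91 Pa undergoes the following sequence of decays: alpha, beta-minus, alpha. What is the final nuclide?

Ra-223

Start: (A, Z) = (231, 91).
After α: (227, 89).
After β⁻: (227, 90).
After α: (223, 88).
Z = 88 is radium.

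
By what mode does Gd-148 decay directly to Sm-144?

ΔA = 144 − 148 = -4; ΔZ = 62 − 64 = -2.
A drops by 4 and Z drops by 2 — the signature of alpha emission.

alpha decay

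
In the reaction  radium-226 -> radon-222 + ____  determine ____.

alpha particle

Conserve mass number: 226 = 222 + A, so A = 4.
Conserve atomic number: 88 = 86 + Z, so Z = 2.
A = 4 and Z = 2 is helium-4 — an alpha particle.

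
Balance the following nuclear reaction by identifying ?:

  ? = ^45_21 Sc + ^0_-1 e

Ca-45

Conserve mass number: A = 45 + 0, so A = 45.
Conserve atomic number: Z = 21 − 1, so Z = 20.
Z = 20 is calcium, so the species is ^45_20 Ca.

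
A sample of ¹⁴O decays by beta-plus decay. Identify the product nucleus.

Beta-plus decay: mass number changes by +0, atomic number by -1.
A: 14 = 14; Z: 8 − 1 = 7.
Z = 7 is nitrogen, so the daughter is ¹⁴N.

N-14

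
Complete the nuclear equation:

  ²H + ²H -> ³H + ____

Conserve mass number: 2 + 2 = 3 + A, so A = 1.
Conserve atomic number: 1 + 1 = 1 + Z, so Z = 1.
A = 1 and Z = 1 is ¹H — a proton.

proton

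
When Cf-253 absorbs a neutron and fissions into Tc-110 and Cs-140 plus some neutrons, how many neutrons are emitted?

4

Conserve mass number: 254 = 110 + 140 + k, so k = 254 − 250 = 4.
Check atomic number: 98 = 43 + 55 + 0 = 98. ✓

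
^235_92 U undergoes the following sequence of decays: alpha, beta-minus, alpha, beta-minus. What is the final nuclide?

Start: (A, Z) = (235, 92).
After α: (231, 90).
After β⁻: (231, 91).
After α: (227, 89).
After β⁻: (227, 90).
Z = 90 is thorium.

Th-227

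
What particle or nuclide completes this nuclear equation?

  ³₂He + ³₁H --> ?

Li-6

Conserve mass number: 3 + 3 = A, so A = 6.
Conserve atomic number: 2 + 1 = Z, so Z = 3.
Z = 3 is lithium, so the species is ⁶₃Li.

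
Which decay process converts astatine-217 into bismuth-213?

ΔA = 213 − 217 = -4; ΔZ = 83 − 85 = -2.
A drops by 4 and Z drops by 2 — the signature of alpha emission.

alpha decay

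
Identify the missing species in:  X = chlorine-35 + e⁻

Conserve mass number: A = 35 + 0, so A = 35.
Conserve atomic number: Z = 17 − 1, so Z = 16.
Z = 16 is sulfur, so the species is sulfur-35.

S-35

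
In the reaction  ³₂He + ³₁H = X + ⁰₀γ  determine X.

Conserve mass number: 3 + 3 = A + 0, so A = 6.
Conserve atomic number: 2 + 1 = Z + 0, so Z = 3.
Z = 3 is lithium, so the species is ⁶₃Li.

Li-6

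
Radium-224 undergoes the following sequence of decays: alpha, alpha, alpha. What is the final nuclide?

Start: (A, Z) = (224, 88).
After α: (220, 86).
After α: (216, 84).
After α: (212, 82).
Z = 82 is lead.

Pb-212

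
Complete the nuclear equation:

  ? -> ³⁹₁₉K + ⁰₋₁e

Conserve mass number: A = 39 + 0, so A = 39.
Conserve atomic number: Z = 19 − 1, so Z = 18.
Z = 18 is argon, so the species is ³⁹₁₈Ar.

Ar-39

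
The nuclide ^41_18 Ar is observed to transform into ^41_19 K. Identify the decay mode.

ΔA = 41 − 41 = 0; ΔZ = 19 − 18 = +1.
A is unchanged and Z rises by 1 — a neutron has become a proton (β⁻ decay).

beta-minus decay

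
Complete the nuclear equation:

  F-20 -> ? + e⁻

Ne-20

Conserve mass number: 20 = A + 0, so A = 20.
Conserve atomic number: 9 = Z − 1, so Z = 10.
Z = 10 is neon, so the species is Ne-20.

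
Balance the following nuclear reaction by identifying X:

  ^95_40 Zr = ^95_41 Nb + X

beta-minus particle

Conserve mass number: 95 = 95 + A, so A = 0.
Conserve atomic number: 40 = 41 + Z, so Z = -1.
A = 0 and Z = -1 is ^0_-1 e — a beta-minus particle.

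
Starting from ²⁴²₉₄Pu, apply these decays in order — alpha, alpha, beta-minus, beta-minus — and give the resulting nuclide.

Start: (A, Z) = (242, 94).
After α: (238, 92).
After α: (234, 90).
After β⁻: (234, 91).
After β⁻: (234, 92).
Z = 92 is uranium.

U-234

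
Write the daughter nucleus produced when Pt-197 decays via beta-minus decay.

Beta-minus decay: mass number changes by +0, atomic number by +1.
A: 197 = 197; Z: 78 + 1 = 79.
Z = 79 is gold, so the daughter is Au-197.

Au-197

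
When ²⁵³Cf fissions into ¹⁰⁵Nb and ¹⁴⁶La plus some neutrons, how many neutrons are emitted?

2

Conserve mass number: 253 = 105 + 146 + k, so k = 253 − 251 = 2.
Check atomic number: 98 = 41 + 57 + 0 = 98. ✓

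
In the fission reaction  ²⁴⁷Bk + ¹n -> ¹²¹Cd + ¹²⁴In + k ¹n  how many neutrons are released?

Conserve mass number: 248 = 121 + 124 + k, so k = 248 − 245 = 3.
Check atomic number: 97 = 48 + 49 + 0 = 97. ✓

3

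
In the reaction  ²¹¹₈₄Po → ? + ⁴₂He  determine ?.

Pb-207

Conserve mass number: 211 = A + 4, so A = 207.
Conserve atomic number: 84 = Z + 2, so Z = 82.
Z = 82 is lead, so the species is ²⁰⁷₈₂Pb.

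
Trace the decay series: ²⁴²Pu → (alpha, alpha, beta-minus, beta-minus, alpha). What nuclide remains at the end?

Th-230

Start: (A, Z) = (242, 94).
After α: (238, 92).
After α: (234, 90).
After β⁻: (234, 91).
After β⁻: (234, 92).
After α: (230, 90).
Z = 90 is thorium.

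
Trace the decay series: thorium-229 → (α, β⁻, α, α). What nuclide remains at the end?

Start: (A, Z) = (229, 90).
After α: (225, 88).
After β⁻: (225, 89).
After α: (221, 87).
After α: (217, 85).
Z = 85 is astatine.

At-217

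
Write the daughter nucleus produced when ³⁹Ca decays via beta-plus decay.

Beta-plus decay: mass number changes by +0, atomic number by -1.
A: 39 = 39; Z: 20 − 1 = 19.
Z = 19 is potassium, so the daughter is ³⁹K.

K-39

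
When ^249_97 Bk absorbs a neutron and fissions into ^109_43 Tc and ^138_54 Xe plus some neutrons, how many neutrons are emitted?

Conserve mass number: 250 = 109 + 138 + k, so k = 250 − 247 = 3.
Check atomic number: 97 = 43 + 54 + 0 = 97. ✓

3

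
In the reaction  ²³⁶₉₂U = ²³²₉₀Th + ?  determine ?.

alpha particle

Conserve mass number: 236 = 232 + A, so A = 4.
Conserve atomic number: 92 = 90 + Z, so Z = 2.
A = 4 and Z = 2 is ⁴₂He — an alpha particle.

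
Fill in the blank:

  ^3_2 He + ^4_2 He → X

Conserve mass number: 3 + 4 = A, so A = 7.
Conserve atomic number: 2 + 2 = Z, so Z = 4.
Z = 4 is beryllium, so the species is ^7_4 Be.

Be-7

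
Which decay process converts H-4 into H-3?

ΔA = 3 − 4 = -1; ΔZ = 1 − 1 = +0.
A drops by 1 with Z unchanged — a neutron was emitted.

neutron emission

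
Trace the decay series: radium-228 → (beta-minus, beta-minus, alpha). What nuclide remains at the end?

Ra-224

Start: (A, Z) = (228, 88).
After β⁻: (228, 89).
After β⁻: (228, 90).
After α: (224, 88).
Z = 88 is radium.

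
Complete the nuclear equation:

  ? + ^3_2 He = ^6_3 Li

triton

Conserve mass number: A + 3 = 6, so A = 3.
Conserve atomic number: Z + 2 = 3, so Z = 1.
A = 3 and Z = 1 is ^3_1 H — a triton.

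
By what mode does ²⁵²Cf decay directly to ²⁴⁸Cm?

alpha decay

ΔA = 248 − 252 = -4; ΔZ = 96 − 98 = -2.
A drops by 4 and Z drops by 2 — the signature of alpha emission.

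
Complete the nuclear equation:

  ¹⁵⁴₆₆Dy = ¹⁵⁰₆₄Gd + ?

Conserve mass number: 154 = 150 + A, so A = 4.
Conserve atomic number: 66 = 64 + Z, so Z = 2.
A = 4 and Z = 2 is ⁴₂He — an alpha particle.

alpha particle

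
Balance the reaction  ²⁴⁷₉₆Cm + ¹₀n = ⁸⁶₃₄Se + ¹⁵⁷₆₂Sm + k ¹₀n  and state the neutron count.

5

Conserve mass number: 248 = 86 + 157 + k, so k = 248 − 243 = 5.
Check atomic number: 96 = 34 + 62 + 0 = 96. ✓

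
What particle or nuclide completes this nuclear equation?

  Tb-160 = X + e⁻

Conserve mass number: 160 = A + 0, so A = 160.
Conserve atomic number: 65 = Z − 1, so Z = 66.
Z = 66 is dysprosium, so the species is Dy-160.

Dy-160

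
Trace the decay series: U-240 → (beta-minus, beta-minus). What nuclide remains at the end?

Start: (A, Z) = (240, 92).
After β⁻: (240, 93).
After β⁻: (240, 94).
Z = 94 is plutonium.

Pu-240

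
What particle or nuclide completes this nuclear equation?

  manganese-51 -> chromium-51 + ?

Conserve mass number: 51 = 51 + A, so A = 0.
Conserve atomic number: 25 = 24 + Z, so Z = 1.
A = 0 and Z = 1 is e⁺ — a positron.

positron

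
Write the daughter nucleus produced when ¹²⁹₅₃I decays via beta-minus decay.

Beta-minus decay: mass number changes by +0, atomic number by +1.
A: 129 = 129; Z: 53 + 1 = 54.
Z = 54 is xenon, so the daughter is ¹²⁹₅₄Xe.

Xe-129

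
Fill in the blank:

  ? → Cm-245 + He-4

Conserve mass number: A = 245 + 4, so A = 249.
Conserve atomic number: Z = 96 + 2, so Z = 98.
Z = 98 is californium, so the species is Cf-249.

Cf-249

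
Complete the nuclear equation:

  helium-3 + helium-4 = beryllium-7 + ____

Conserve mass number: 3 + 4 = 7 + A, so A = 0.
Conserve atomic number: 2 + 2 = 4 + Z, so Z = 0.
A = 0 and Z = 0 is γ — a gamma ray.

gamma ray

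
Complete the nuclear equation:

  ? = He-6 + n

Conserve mass number: A = 6 + 1, so A = 7.
Conserve atomic number: Z = 2 + 0, so Z = 2.
Z = 2 is helium, so the species is He-7.

He-7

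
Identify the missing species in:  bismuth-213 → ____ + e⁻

Conserve mass number: 213 = A + 0, so A = 213.
Conserve atomic number: 83 = Z − 1, so Z = 84.
Z = 84 is polonium, so the species is polonium-213.

Po-213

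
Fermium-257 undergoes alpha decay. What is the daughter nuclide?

Alpha decay: mass number changes by -4, atomic number by -2.
A: 257 − 4 = 253; Z: 100 − 2 = 98.
Z = 98 is californium, so the daughter is californium-253.

Cf-253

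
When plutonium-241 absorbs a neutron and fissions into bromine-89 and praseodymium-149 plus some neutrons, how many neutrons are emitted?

Conserve mass number: 242 = 89 + 149 + k, so k = 242 − 238 = 4.
Check atomic number: 94 = 35 + 59 + 0 = 94. ✓

4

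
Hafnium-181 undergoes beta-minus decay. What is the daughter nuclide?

Beta-minus decay: mass number changes by +0, atomic number by +1.
A: 181 = 181; Z: 72 + 1 = 73.
Z = 73 is tantalum, so the daughter is tantalum-181.

Ta-181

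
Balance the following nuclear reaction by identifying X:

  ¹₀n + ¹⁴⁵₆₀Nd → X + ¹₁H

Conserve mass number: 1 + 145 = A + 1, so A = 145.
Conserve atomic number: 0 + 60 = Z + 1, so Z = 59.
Z = 59 is praseodymium, so the species is ¹⁴⁵₅₉Pr.

Pr-145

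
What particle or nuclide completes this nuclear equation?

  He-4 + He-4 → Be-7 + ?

Conserve mass number: 4 + 4 = 7 + A, so A = 1.
Conserve atomic number: 2 + 2 = 4 + Z, so Z = 0.
A = 1 and Z = 0 is n — a neutron.

neutron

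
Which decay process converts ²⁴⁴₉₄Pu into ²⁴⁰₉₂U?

alpha decay

ΔA = 240 − 244 = -4; ΔZ = 92 − 94 = -2.
A drops by 4 and Z drops by 2 — the signature of alpha emission.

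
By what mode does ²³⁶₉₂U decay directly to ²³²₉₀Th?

ΔA = 232 − 236 = -4; ΔZ = 90 − 92 = -2.
A drops by 4 and Z drops by 2 — the signature of alpha emission.

alpha decay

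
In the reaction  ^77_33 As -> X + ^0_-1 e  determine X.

Conserve mass number: 77 = A + 0, so A = 77.
Conserve atomic number: 33 = Z − 1, so Z = 34.
Z = 34 is selenium, so the species is ^77_34 Se.

Se-77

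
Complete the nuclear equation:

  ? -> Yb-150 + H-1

Conserve mass number: A = 150 + 1, so A = 151.
Conserve atomic number: Z = 70 + 1, so Z = 71.
Z = 71 is lutetium, so the species is Lu-151.

Lu-151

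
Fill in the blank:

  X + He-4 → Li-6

deuteron

Conserve mass number: A + 4 = 6, so A = 2.
Conserve atomic number: Z + 2 = 3, so Z = 1.
A = 2 and Z = 1 is H-2 — a deuteron.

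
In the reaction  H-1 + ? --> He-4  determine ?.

triton

Conserve mass number: 1 + A = 4, so A = 3.
Conserve atomic number: 1 + Z = 2, so Z = 1.
A = 3 and Z = 1 is H-3 — a triton.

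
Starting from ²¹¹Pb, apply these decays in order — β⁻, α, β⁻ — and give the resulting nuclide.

Pb-207

Start: (A, Z) = (211, 82).
After β⁻: (211, 83).
After α: (207, 81).
After β⁻: (207, 82).
Z = 82 is lead.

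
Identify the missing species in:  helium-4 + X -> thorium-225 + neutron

Ra-222

Conserve mass number: 4 + A = 225 + 1, so A = 222.
Conserve atomic number: 2 + Z = 90 + 0, so Z = 88.
Z = 88 is radium, so the species is radium-222.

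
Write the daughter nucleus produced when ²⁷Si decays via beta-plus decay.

Al-27

Beta-plus decay: mass number changes by +0, atomic number by -1.
A: 27 = 27; Z: 14 − 1 = 13.
Z = 13 is aluminium, so the daughter is ²⁷Al.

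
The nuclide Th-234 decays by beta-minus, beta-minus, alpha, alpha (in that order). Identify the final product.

Ra-226

Start: (A, Z) = (234, 90).
After β⁻: (234, 91).
After β⁻: (234, 92).
After α: (230, 90).
After α: (226, 88).
Z = 88 is radium.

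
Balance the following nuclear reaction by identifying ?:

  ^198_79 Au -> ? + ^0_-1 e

Conserve mass number: 198 = A + 0, so A = 198.
Conserve atomic number: 79 = Z − 1, so Z = 80.
Z = 80 is mercury, so the species is ^198_80 Hg.

Hg-198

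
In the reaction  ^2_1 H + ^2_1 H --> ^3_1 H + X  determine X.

proton

Conserve mass number: 2 + 2 = 3 + A, so A = 1.
Conserve atomic number: 1 + 1 = 1 + Z, so Z = 1.
A = 1 and Z = 1 is ^1_1 H — a proton.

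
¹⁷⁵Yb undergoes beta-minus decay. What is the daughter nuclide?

Lu-175

Beta-minus decay: mass number changes by +0, atomic number by +1.
A: 175 = 175; Z: 70 + 1 = 71.
Z = 71 is lutetium, so the daughter is ¹⁷⁵Lu.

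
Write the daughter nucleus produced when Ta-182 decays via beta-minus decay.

W-182

Beta-minus decay: mass number changes by +0, atomic number by +1.
A: 182 = 182; Z: 73 + 1 = 74.
Z = 74 is tungsten, so the daughter is W-182.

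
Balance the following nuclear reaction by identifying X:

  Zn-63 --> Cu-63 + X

positron

Conserve mass number: 63 = 63 + A, so A = 0.
Conserve atomic number: 30 = 29 + Z, so Z = 1.
A = 0 and Z = 1 is e⁺ — a positron.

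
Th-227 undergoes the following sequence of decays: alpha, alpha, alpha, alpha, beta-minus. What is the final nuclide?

Bi-211

Start: (A, Z) = (227, 90).
After α: (223, 88).
After α: (219, 86).
After α: (215, 84).
After α: (211, 82).
After β⁻: (211, 83).
Z = 83 is bismuth.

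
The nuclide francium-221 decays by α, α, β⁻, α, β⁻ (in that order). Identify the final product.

Bi-209

Start: (A, Z) = (221, 87).
After α: (217, 85).
After α: (213, 83).
After β⁻: (213, 84).
After α: (209, 82).
After β⁻: (209, 83).
Z = 83 is bismuth.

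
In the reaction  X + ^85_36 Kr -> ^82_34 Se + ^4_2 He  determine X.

Conserve mass number: A + 85 = 82 + 4, so A = 1.
Conserve atomic number: Z + 36 = 34 + 2, so Z = 0.
A = 1 and Z = 0 is ^1_0 n — a neutron.

neutron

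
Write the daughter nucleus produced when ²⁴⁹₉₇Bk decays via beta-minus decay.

Beta-minus decay: mass number changes by +0, atomic number by +1.
A: 249 = 249; Z: 97 + 1 = 98.
Z = 98 is californium, so the daughter is ²⁴⁹₉₈Cf.

Cf-249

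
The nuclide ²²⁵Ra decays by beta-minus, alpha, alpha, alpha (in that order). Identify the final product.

Start: (A, Z) = (225, 88).
After β⁻: (225, 89).
After α: (221, 87).
After α: (217, 85).
After α: (213, 83).
Z = 83 is bismuth.

Bi-213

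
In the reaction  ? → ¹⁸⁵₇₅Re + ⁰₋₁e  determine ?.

Conserve mass number: A = 185 + 0, so A = 185.
Conserve atomic number: Z = 75 − 1, so Z = 74.
Z = 74 is tungsten, so the species is ¹⁸⁵₇₄W.

W-185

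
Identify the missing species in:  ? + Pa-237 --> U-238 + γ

proton

Conserve mass number: A + 237 = 238 + 0, so A = 1.
Conserve atomic number: Z + 91 = 92 + 0, so Z = 1.
A = 1 and Z = 1 is H-1 — a proton.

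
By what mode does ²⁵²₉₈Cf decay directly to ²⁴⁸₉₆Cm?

alpha decay

ΔA = 248 − 252 = -4; ΔZ = 96 − 98 = -2.
A drops by 4 and Z drops by 2 — the signature of alpha emission.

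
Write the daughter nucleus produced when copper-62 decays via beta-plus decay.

Ni-62

Beta-plus decay: mass number changes by +0, atomic number by -1.
A: 62 = 62; Z: 29 − 1 = 28.
Z = 28 is nickel, so the daughter is nickel-62.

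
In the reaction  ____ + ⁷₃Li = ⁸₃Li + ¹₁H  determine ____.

deuteron

Conserve mass number: A + 7 = 8 + 1, so A = 2.
Conserve atomic number: Z + 3 = 3 + 1, so Z = 1.
A = 2 and Z = 1 is ²₁H — a deuteron.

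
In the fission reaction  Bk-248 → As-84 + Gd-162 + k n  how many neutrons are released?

Conserve mass number: 248 = 84 + 162 + k, so k = 248 − 246 = 2.
Check atomic number: 97 = 33 + 64 + 0 = 97. ✓

2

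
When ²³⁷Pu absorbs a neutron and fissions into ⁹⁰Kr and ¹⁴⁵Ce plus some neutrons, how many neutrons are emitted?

Conserve mass number: 238 = 90 + 145 + k, so k = 238 − 235 = 3.
Check atomic number: 94 = 36 + 58 + 0 = 94. ✓

3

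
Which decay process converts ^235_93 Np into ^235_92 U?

ΔA = 235 − 235 = 0; ΔZ = 92 − 93 = -1.
A is unchanged and Z drops by 1 — a proton has become a neutron (β⁺ emission or electron capture).

beta-plus decay or electron capture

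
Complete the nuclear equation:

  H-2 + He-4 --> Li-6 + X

Conserve mass number: 2 + 4 = 6 + A, so A = 0.
Conserve atomic number: 1 + 2 = 3 + Z, so Z = 0.
A = 0 and Z = 0 is γ — a gamma ray.

gamma ray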